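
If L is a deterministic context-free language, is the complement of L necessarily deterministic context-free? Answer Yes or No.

Yes

A deterministic PDA can be normalised so that it always reads its entire input (no blocking, no infinite ε-loops) and records in its finite control whether it has passed through an accepting state since the last input symbol was consumed; inverting that end-of-input verdict yields a DPDA for the complement.
So the deterministic context-free languages are closed under complement.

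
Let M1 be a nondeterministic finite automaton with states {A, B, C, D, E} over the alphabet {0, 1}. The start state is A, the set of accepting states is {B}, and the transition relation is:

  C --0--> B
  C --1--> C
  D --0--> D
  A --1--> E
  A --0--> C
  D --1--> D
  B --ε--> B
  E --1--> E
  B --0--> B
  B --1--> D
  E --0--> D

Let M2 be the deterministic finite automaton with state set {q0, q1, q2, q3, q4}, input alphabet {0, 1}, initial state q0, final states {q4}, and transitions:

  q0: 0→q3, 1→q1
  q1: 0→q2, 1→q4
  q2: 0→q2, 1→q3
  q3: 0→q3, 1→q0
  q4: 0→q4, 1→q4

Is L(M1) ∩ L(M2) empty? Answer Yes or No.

The string 01110 is accepted by both M1 and M2.
Hence L(M1) ∩ L(M2) ≠ ∅.

No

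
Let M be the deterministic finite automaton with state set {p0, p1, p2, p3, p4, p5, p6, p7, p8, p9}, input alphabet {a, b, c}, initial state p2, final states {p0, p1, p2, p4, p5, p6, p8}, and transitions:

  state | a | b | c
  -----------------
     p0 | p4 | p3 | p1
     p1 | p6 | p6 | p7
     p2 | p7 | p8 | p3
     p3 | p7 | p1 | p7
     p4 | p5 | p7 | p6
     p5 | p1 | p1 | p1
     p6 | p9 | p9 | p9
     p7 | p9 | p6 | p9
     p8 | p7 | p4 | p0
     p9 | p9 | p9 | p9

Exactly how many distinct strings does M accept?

The useful subgraph on states {p0, p1, p2, p3, p4, p5, p6, p7, p8} is acyclic, so L(M) is finite; the longest accepting path visits 8 useful states, giving maximum string length 7.
Counting accepting paths from p2 by length: 1 of length 0, 1 of length 1, 4 of length 2, 9 of length 3, 10 of length 4, 15 of length 5, 10 of length 6, 3 of length 7. Total 53.

53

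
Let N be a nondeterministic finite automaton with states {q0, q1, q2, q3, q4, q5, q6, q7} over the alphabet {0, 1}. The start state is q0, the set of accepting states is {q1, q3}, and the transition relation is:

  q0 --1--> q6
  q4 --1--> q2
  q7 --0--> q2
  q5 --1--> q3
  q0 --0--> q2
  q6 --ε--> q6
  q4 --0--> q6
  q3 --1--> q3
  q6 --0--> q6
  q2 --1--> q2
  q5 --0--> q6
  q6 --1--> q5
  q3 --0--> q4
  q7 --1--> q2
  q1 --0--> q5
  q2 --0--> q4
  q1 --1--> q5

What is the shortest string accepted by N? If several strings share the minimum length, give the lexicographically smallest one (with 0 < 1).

A breadth-first search from q0 reaches an accepting state first via the path q0 → q6 → q5 → q3 on input 111.
No string of length < 3 is accepted (BFS exhausts all shorter strings without reaching an accepting state), and 111 is the lexicographically least accepting string of length 3.

111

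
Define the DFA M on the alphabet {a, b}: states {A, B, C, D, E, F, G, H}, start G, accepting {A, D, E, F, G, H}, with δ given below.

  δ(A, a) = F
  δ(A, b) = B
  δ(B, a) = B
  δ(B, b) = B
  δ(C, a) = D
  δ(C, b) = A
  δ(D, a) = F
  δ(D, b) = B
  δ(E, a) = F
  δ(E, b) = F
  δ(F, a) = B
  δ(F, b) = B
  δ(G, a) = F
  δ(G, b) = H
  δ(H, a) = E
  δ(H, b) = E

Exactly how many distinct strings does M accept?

9

The useful subgraph on states {E, F, G, H} is acyclic, so L(M) is finite; the longest accepting path visits 4 useful states, giving maximum string length 3.
Counting accepting paths from G by length: 1 of length 0, 2 of length 1, 2 of length 2, 4 of length 3. Total 9.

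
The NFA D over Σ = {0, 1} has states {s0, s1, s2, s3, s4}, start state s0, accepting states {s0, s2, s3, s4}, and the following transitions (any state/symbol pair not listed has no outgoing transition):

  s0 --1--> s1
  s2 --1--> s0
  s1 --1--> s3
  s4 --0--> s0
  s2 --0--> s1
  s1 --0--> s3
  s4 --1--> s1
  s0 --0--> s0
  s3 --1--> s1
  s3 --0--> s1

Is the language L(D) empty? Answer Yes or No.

The empty string ε is accepted: the run s0 ends in the accepting state s0.
Since at least one string is accepted, L(D) is not empty.

No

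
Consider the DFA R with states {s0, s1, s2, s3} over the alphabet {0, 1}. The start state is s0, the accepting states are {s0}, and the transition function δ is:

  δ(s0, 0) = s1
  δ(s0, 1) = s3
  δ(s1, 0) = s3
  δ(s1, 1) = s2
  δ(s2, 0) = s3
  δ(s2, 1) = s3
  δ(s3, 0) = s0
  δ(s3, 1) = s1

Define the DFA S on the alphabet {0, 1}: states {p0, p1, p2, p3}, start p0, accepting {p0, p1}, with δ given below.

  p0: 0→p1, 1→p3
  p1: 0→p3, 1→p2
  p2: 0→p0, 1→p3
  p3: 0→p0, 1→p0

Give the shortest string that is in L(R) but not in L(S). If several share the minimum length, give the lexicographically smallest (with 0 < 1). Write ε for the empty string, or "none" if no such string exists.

1100

The string 1100 is accepted by R but not by S.
No shorter string lies in the difference, and 1100 is the lexicographically first length-4 string in L(R) \ L(S).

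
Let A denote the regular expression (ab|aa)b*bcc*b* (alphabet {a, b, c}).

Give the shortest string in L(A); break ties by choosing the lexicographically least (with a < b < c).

aabc

By inspection of the expression, no string of length less than 4 matches, and aabc is the lexicographically first match of length 4.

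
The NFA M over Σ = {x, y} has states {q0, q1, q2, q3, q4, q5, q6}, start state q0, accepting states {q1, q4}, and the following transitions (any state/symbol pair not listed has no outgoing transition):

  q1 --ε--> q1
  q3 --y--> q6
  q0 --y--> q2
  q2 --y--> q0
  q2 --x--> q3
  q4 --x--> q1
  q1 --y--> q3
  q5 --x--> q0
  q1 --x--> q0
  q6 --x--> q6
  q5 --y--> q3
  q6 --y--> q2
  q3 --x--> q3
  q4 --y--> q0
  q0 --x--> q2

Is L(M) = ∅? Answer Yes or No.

Yes

The states reachable from the start state are {q0, q2, q3, q6}.
None of the accepting states {q1, q4} is reachable, so no string is accepted and L(M) = ∅.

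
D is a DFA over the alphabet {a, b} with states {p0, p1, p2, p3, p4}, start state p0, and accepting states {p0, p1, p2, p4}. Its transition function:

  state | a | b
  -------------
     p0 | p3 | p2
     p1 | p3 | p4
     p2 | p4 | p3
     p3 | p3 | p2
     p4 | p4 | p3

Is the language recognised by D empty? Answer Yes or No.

The empty string ε is accepted: the run p0 ends in the accepting state p0.
Since at least one string is accepted, L(D) is not empty.

No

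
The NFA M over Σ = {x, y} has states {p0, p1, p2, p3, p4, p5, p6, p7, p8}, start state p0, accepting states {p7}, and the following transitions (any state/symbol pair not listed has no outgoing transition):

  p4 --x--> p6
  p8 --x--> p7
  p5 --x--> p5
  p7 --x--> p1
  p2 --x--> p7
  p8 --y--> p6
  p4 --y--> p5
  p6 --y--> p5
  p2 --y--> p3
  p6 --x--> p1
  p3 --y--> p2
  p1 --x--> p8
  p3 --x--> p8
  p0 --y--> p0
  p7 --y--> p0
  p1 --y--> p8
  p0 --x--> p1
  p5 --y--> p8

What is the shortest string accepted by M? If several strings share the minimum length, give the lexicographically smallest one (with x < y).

xxx

A breadth-first search from p0 reaches an accepting state first via the path p0 → p1 → p8 → p7 on input xxx.
No string of length < 3 is accepted (BFS exhausts all shorter strings without reaching an accepting state), and xxx is the lexicographically least accepting string of length 3.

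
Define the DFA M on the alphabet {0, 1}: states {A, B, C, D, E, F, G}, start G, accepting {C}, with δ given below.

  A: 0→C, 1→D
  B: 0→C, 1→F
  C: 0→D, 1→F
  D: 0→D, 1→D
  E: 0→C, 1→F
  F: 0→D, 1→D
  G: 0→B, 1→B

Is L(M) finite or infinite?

finite

The useful states (reachable from G and able to reach an accepting state) are {B, C, G}.
Restricted to these states the transition graph has no cycle, so every accepting path has bounded length and L is finite.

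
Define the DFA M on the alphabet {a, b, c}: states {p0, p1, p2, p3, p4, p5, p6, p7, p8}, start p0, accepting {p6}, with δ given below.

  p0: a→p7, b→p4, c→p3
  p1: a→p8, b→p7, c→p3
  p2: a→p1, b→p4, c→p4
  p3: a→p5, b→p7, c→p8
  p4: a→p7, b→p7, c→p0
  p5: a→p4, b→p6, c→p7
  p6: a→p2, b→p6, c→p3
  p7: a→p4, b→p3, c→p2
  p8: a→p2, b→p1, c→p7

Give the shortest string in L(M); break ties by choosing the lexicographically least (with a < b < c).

cab

A breadth-first search from p0 reaches an accepting state first via the path p0 → p3 → p5 → p6 on input cab.
No string of length < 3 is accepted (BFS exhausts all shorter strings without reaching an accepting state), and cab is the lexicographically least accepting string of length 3.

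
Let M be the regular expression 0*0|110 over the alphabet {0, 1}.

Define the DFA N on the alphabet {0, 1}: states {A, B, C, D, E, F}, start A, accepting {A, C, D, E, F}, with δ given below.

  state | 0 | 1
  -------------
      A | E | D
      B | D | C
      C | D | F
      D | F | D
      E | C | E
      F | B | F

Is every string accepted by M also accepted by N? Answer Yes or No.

No

The string 00000 is in L(M) but not in L(N).
So L(M) ⊄ L(N).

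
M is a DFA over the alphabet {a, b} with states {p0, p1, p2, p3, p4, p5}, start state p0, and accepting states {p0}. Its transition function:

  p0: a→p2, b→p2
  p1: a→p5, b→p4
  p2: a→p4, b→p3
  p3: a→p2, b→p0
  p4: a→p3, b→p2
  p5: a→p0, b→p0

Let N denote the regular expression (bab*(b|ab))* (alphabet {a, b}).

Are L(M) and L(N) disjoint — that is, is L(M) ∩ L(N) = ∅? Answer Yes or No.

No

The empty string ε is accepted by both M and N.
Hence L(M) ∩ L(N) ≠ ∅.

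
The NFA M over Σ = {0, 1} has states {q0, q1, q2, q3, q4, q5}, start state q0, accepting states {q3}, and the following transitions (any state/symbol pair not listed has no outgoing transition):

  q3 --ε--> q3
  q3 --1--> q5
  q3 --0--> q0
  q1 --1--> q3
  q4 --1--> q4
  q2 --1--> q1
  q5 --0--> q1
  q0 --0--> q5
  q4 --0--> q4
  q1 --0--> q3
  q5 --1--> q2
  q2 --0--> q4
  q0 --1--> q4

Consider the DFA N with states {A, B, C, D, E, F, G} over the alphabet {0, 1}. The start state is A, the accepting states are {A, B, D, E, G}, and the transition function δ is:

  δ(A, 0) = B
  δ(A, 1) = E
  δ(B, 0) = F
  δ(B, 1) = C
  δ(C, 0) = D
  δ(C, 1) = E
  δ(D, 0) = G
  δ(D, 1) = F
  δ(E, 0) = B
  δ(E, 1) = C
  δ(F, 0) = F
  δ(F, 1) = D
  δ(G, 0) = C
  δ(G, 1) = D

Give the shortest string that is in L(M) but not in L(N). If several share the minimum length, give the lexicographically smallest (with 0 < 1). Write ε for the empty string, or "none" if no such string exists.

The string 000 is accepted by M but not by N.
No shorter string lies in the difference, and 000 is the lexicographically first length-3 string in L(M) \ L(N).

000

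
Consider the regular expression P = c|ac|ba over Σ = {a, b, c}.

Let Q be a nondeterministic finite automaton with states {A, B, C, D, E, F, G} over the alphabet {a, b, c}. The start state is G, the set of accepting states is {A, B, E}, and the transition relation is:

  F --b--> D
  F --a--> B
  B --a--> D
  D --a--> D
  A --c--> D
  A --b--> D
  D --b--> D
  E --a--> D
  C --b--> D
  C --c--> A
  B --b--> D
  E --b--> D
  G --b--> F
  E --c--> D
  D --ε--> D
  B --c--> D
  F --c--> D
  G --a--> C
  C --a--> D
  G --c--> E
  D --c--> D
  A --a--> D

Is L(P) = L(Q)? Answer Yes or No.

Yes

Converting the expression P to a DFA (subset construction, then merging equivalent states) gives the minimal DFA with states {p0, p1, p2, p3, p4}, start state p0, accepting states {p3} and transitions p0: a→p1, b→p2, c→p3; p1: a→p4, b→p4, c→p3; p2: a→p3, b→p4, c→p4; p3: a→p4, b→p4, c→p4; p4: a→p4, b→p4, c→p4.
Exploring the product automaton P × Q from the start pair (p0, G), following both machines on each input symbol, reaches 7 state pairs: (p0, G), (p1, C), (p2, F), (p3, E), (p4, D), (p3, A), (p3, B).
P accepts in {p3} and Q accepts in {A, B, E}. In every reachable pair the two components are either both accepting — (p3, E), (p3, A), (p3, B) — or both non-accepting, so no string is accepted by exactly one of the machines: L(P) \ L(Q) and L(Q) \ L(P) are both empty.
Hence every string is accepted by P iff it is accepted by Q, and the two languages coincide.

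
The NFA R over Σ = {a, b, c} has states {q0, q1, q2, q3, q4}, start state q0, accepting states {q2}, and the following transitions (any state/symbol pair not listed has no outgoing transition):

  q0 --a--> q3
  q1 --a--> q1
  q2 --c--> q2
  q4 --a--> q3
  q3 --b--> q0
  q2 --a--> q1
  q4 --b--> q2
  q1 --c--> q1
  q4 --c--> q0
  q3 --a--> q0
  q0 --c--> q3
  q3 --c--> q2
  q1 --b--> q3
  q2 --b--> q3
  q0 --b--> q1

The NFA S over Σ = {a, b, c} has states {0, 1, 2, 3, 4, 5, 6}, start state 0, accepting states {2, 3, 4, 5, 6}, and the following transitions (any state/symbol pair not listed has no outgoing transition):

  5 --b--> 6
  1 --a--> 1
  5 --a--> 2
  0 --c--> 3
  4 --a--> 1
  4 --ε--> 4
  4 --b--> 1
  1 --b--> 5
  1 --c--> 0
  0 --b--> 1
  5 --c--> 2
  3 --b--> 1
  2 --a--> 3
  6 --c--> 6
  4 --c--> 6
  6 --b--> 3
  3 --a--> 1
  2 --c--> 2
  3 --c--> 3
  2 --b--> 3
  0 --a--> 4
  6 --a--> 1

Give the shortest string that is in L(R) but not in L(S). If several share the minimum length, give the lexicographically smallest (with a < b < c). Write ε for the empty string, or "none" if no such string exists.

aaac

The string aaac is accepted by R but not by S.
No shorter string lies in the difference, and aaac is the lexicographically first length-4 string in L(R) \ L(S).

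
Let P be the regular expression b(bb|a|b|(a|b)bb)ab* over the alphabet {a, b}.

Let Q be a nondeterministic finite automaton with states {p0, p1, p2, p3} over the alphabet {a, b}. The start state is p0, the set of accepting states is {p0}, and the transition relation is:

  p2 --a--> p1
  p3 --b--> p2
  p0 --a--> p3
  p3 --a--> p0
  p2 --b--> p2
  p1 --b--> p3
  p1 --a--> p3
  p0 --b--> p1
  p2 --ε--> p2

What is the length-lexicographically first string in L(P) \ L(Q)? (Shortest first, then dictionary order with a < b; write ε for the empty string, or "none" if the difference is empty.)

baab

The string baab is accepted by P but not by Q.
No shorter string lies in the difference, and baab is the lexicographically first length-4 string in L(P) \ L(Q).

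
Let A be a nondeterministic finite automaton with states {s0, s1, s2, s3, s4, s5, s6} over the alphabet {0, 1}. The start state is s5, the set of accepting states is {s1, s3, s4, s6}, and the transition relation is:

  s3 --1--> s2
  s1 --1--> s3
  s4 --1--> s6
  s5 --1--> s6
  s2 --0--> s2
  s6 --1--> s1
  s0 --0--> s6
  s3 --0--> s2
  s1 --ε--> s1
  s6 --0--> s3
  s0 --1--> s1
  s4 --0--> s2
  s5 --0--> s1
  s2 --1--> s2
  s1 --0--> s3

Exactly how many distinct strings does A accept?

The useful subgraph on states {s1, s3, s5, s6} is acyclic, so L(A) is finite; the longest accepting path visits 4 useful states, giving maximum string length 3.
Counting accepting paths from s5 by length: 2 of length 1, 4 of length 2, 2 of length 3. Total 8.

8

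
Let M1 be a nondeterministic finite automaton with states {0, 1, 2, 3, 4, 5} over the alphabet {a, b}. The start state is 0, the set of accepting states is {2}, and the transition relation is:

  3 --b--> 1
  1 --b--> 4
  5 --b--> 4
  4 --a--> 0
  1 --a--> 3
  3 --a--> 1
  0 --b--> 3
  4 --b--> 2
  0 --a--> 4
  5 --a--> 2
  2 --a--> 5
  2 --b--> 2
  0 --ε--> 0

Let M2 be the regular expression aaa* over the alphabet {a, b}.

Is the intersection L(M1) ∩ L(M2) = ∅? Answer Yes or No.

Converting the expression M2 to a DFA (subset construction, then merging equivalent states) gives the minimal DFA with states {r0, r1, r2, r3}, start state r0, accepting states {r3} and transitions r0: a→r1, b→r2; r1: a→r3, b→r2; r2: a→r2, b→r2; r3: a→r3, b→r2.
Exploring the product automaton M1 × M2 from the start pair (0, r0), following both machines on each input symbol, reaches 10 state pairs: (0, r0), (4, r1), (3, r2), (0, r3), (2, r2), (1, r2), (4, r3), (5, r2), (4, r2), (0, r2).
M1 accepts in {2} and M2 accepts in {r3}; no reachable pair has both components accepting, so no string drives both machines to acceptance simultaneously and L(M1) ∩ L(M2) = ∅.
So no string is accepted by both, and the intersection is empty.

Yes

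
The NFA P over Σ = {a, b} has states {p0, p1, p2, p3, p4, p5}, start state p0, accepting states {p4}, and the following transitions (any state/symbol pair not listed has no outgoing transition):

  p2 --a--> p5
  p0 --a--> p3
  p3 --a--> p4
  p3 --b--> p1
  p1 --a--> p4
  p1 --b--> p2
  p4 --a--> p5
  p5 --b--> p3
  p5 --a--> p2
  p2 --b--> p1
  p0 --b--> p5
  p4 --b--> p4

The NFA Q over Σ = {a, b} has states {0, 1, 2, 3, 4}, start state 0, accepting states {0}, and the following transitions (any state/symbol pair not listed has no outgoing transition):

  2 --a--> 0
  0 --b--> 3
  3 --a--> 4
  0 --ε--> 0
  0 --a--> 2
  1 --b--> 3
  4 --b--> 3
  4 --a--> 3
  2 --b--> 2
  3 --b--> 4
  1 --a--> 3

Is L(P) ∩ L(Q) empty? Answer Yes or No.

The string aa is accepted by both P and Q.
Hence L(P) ∩ L(Q) ≠ ∅.

No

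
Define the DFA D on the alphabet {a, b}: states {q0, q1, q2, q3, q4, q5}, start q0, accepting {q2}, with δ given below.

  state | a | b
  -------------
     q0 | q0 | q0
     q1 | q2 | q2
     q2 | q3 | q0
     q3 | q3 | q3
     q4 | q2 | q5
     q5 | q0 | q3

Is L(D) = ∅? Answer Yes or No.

Yes

The states reachable from the start state are {q0}.
None of the accepting states {q2} is reachable, so no string is accepted and L(D) = ∅.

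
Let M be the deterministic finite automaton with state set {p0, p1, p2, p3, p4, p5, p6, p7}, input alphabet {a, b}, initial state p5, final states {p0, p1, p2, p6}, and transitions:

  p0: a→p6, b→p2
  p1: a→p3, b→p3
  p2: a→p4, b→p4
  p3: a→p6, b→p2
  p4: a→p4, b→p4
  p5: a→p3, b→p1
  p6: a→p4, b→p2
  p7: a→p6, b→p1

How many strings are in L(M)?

10

The useful subgraph on states {p1, p2, p3, p5, p6} is acyclic, so L(M) is finite; the longest accepting path visits 5 useful states, giving maximum string length 4.
Counting accepting paths from p5 by length: 1 of length 1, 2 of length 2, 5 of length 3, 2 of length 4. Total 10.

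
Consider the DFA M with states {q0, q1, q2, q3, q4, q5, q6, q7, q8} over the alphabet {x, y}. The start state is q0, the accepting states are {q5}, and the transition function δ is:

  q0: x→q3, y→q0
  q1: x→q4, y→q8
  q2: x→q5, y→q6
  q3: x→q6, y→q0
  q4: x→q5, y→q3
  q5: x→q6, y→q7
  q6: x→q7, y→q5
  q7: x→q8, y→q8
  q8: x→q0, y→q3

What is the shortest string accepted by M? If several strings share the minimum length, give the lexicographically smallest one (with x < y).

xxy

A breadth-first search from q0 reaches an accepting state first via the path q0 → q3 → q6 → q5 on input xxy.
No string of length < 3 is accepted (BFS exhausts all shorter strings without reaching an accepting state), and xxy is the lexicographically least accepting string of length 3.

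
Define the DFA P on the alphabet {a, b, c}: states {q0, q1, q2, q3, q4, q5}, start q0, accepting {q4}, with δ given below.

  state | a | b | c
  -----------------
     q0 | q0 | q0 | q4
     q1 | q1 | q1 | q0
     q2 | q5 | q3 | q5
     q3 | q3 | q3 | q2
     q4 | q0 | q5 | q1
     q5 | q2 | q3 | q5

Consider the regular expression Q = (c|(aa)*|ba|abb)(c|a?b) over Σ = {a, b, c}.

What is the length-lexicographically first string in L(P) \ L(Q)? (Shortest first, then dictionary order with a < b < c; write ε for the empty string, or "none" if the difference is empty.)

The string ac is accepted by P but not by Q.
No shorter string lies in the difference, and ac is the lexicographically first length-2 string in L(P) \ L(Q).

ac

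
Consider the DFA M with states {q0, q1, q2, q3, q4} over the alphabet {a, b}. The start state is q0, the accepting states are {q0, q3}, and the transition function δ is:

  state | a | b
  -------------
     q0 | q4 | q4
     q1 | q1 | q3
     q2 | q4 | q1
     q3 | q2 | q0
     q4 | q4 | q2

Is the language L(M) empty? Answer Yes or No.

No

The empty string ε is accepted: the run q0 ends in the accepting state q0.
Since at least one string is accepted, L(M) is not empty.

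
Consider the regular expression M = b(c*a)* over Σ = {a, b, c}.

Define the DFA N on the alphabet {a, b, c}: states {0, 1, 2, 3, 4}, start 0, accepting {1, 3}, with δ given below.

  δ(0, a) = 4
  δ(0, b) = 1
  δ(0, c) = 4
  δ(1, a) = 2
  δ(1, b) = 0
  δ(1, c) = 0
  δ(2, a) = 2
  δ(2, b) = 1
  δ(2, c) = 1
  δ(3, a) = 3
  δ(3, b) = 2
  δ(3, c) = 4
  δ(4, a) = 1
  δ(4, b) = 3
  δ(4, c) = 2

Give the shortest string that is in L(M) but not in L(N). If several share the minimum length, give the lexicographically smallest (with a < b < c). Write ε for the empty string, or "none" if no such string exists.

The string ba is accepted by M but not by N.
No shorter string lies in the difference, and ba is the lexicographically first length-2 string in L(M) \ L(N).

ba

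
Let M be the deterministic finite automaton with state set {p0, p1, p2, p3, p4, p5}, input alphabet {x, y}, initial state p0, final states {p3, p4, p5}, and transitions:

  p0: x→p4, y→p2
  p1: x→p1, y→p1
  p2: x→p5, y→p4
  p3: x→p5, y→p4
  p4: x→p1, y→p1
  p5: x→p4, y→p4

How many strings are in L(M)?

The useful subgraph on states {p0, p2, p4, p5} is acyclic, so L(M) is finite; the longest accepting path visits 4 useful states, giving maximum string length 3.
Counting accepting paths from p0 by length: 1 of length 1, 2 of length 2, 2 of length 3. Total 5.

5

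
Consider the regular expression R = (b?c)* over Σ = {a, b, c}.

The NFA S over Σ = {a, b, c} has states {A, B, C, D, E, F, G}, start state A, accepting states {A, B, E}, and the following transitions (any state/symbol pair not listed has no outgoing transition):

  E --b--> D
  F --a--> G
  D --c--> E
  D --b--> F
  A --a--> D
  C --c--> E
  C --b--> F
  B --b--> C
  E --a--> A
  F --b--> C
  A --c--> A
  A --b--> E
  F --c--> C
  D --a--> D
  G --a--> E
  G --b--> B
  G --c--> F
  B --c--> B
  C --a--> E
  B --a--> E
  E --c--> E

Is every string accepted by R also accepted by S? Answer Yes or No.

Converting the expression R to a DFA (subset construction, then merging equivalent states) gives the minimal DFA with states {r0, r1, r2}, start state r0, accepting states {r0} and transitions r0: a→r1, b→r2, c→r0; r1: a→r1, b→r1, c→r1; r2: a→r1, b→r1, c→r0.
Exploring the product automaton R × S from the start pair (r0, A), following both machines on each input symbol, reaches 11 state pairs: (r0, A), (r1, D), (r2, E), (r1, F), (r1, E), (r1, A), (r0, E), (r1, G), (r1, C), (r2, D), (r1, B).
R accepts in {r0} and S accepts in {A, B, E}. The reachable pairs whose R-component is accepting are (r0, A), (r0, E); in each of them the S-component is accepting too, so the product for L(R) \ L(S) (R-component accepting, S-component rejecting) has no reachable accepting pair and the difference is empty.
Hence every string in L(R) is also in L(S).

Yes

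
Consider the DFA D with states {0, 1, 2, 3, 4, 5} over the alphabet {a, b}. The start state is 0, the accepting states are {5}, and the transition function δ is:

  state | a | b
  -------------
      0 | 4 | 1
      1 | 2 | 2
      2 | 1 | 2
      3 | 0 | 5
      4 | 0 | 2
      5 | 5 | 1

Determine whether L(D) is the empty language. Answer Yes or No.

The states reachable from the start state are {0, 1, 2, 4}.
None of the accepting states {5} is reachable, so no string is accepted and L(D) = ∅.

Yes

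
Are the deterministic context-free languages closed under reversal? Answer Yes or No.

No

L = {c bⁿaⁿ : n≥0} ∪ {d b²ⁿaⁿ : n≥0} is a DCFL: the first symbol tells a deterministic PDA whether to pop one or two b's per a. Its reversal Lᴿ = {aⁿbⁿ c : n≥0} ∪ {aⁿb²ⁿ d : n≥0} is not. DCFLs are closed under right quotient by regular languages, and Lᴿ/{c, d} = {aⁿbⁿ : n≥0} ∪ {aⁿb²ⁿ : n≥0} — the standard context-free language accepted by no deterministic PDA (intuitively the machine would have to commit to a b-to-a ratio before the distinguishing marker arrives; formally, a DPDA for it would have a single run on aⁿb²ⁿ, accepting after the prefix aⁿbⁿ and accepting again after n more b's; an ordinary PDA that simulates it on a's and b's and, at any moment when it is accepting, may switch to reading only a fresh letter e while feeding each e to the simulation as a b, would accept aⁱbʲeᵏ (k≥1) exactly when both aⁱbʲ and aⁱbʲ⁺ᵏ are in the language, i.e. its language intersected with the regular set a*b*e⁺ would be exactly {aⁿbⁿeⁿ : n≥1} — impossible, since context-free languages are closed under intersection with regular sets and {aⁿbⁿeⁿ} is not context-free). So Lᴿ cannot be a DCFL.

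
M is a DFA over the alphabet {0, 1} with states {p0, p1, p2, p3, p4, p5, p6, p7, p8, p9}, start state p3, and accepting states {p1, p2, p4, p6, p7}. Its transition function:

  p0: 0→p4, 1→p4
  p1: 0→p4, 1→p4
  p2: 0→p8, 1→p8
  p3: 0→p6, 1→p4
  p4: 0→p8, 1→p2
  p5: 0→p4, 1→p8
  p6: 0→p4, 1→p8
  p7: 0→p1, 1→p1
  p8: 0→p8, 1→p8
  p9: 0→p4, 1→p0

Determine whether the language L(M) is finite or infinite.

finite

The useful states (reachable from p3 and able to reach an accepting state) are {p2, p3, p4, p6}.
Restricted to these states the transition graph has no cycle, so every accepting path has bounded length and L is finite.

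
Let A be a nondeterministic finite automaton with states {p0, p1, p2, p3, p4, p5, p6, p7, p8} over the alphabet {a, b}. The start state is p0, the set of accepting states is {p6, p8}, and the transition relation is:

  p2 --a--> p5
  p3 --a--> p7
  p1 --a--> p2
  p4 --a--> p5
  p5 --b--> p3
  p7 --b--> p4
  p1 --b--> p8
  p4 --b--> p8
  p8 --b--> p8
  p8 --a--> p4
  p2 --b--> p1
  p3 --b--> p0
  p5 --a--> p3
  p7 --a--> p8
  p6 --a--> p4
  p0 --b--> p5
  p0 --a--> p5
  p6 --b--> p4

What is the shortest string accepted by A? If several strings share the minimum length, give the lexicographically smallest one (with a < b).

A breadth-first search from p0 reaches an accepting state first via the path p0 → p5 → p3 → p7 → p8 on input aaaa.
No string of length < 4 is accepted (BFS exhausts all shorter strings without reaching an accepting state), and aaaa is the lexicographically least accepting string of length 4.

aaaa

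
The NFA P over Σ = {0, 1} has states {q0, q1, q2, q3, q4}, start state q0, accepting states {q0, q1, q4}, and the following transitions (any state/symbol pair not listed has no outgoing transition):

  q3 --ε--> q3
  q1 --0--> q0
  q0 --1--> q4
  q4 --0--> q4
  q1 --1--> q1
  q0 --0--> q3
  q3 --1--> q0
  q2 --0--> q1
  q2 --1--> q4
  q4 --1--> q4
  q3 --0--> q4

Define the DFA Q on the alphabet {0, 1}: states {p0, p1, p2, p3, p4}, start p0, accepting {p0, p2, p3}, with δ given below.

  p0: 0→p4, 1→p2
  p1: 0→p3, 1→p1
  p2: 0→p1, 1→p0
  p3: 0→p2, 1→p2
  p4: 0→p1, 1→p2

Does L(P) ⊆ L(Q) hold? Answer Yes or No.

The string 00 is in L(P) but not in L(Q).
So L(P) ⊄ L(Q).

No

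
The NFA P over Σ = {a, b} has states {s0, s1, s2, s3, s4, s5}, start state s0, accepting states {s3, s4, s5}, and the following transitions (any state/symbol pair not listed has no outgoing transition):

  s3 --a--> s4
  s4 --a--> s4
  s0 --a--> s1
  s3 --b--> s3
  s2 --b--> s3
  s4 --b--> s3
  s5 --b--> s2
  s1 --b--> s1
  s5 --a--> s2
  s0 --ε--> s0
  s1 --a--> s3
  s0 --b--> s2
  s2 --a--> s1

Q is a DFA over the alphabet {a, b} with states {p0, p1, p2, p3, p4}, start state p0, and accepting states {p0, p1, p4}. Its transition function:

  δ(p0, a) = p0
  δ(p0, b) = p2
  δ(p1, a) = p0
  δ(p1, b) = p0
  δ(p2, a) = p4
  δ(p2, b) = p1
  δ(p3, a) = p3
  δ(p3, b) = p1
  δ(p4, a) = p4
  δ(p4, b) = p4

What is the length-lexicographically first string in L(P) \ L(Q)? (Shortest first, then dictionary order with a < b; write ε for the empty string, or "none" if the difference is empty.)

The string aab is accepted by P but not by Q.
No shorter string lies in the difference, and aab is the lexicographically first length-3 string in L(P) \ L(Q).

aab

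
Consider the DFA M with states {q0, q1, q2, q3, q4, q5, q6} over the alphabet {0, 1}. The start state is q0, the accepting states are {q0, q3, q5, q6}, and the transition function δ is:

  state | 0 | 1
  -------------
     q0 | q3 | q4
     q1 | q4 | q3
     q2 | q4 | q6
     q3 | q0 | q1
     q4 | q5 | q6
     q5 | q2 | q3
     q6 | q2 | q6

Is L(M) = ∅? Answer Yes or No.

No

The empty string ε is accepted: the run q0 ends in the accepting state q0.
Since at least one string is accepted, L(M) is not empty.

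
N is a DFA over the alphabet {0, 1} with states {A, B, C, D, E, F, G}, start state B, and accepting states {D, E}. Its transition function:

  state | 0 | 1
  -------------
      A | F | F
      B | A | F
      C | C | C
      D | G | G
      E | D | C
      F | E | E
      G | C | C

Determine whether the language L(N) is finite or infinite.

The useful states (reachable from B and able to reach an accepting state) are {A, B, D, E, F}.
Restricted to these states the transition graph has no cycle, so every accepting path has bounded length and L is finite.

finite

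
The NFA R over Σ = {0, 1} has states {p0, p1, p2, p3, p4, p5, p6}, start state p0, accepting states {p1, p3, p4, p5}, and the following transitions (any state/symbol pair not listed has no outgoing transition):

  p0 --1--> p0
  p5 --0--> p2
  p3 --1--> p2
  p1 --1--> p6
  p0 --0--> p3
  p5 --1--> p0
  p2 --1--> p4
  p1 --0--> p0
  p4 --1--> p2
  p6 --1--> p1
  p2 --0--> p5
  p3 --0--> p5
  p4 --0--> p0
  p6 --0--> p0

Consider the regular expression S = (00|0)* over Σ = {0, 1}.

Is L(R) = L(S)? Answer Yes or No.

The string 10 is accepted by R but rejected by S.
So L(R) ≠ L(S).

No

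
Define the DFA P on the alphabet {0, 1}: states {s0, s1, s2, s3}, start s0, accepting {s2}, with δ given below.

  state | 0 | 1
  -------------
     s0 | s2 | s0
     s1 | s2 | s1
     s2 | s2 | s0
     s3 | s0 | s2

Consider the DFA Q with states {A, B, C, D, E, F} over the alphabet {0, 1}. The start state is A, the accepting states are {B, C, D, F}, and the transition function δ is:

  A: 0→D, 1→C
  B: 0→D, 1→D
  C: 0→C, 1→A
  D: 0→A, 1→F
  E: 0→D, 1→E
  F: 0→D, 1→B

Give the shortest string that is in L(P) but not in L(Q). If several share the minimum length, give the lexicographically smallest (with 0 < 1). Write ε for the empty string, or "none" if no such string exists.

The string 00 is accepted by P but not by Q.
No shorter string lies in the difference, and 00 is the lexicographically first length-2 string in L(P) \ L(Q).

00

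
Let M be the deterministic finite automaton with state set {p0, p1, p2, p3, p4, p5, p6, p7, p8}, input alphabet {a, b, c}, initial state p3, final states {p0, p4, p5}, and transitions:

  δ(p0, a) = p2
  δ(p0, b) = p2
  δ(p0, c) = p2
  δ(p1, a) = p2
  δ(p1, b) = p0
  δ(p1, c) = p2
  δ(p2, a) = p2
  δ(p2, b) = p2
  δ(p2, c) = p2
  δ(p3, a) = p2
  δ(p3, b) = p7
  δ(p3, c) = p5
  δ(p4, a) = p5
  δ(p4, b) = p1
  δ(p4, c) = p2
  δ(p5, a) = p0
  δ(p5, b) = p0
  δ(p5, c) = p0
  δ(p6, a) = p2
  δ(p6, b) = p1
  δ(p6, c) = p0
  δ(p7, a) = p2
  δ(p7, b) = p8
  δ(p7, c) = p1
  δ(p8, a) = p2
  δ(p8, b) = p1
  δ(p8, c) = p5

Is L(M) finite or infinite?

The useful states (reachable from p3 and able to reach an accepting state) are {p0, p1, p3, p5, p7, p8}.
Restricted to these states the transition graph has no cycle, so every accepting path has bounded length and L is finite.

finite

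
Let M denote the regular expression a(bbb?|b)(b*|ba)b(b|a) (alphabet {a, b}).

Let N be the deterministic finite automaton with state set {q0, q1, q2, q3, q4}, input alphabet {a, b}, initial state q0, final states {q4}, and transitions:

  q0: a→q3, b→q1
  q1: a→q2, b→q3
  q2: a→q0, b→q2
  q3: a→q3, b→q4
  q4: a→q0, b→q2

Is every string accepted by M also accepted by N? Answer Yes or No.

No

The string abba is in L(M) but not in L(N).
So L(M) ⊄ L(N).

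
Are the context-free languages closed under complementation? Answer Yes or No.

CFLs are closed under union, so if they were also closed under complement they would be closed under intersection by De Morgan (L₁ ∩ L₂ is the complement of the union of the complements). But {aⁿbⁿcᵐ} ∩ {aᵐbⁿcⁿ} = {aⁿbⁿcⁿ} is not context-free although both operands are.

No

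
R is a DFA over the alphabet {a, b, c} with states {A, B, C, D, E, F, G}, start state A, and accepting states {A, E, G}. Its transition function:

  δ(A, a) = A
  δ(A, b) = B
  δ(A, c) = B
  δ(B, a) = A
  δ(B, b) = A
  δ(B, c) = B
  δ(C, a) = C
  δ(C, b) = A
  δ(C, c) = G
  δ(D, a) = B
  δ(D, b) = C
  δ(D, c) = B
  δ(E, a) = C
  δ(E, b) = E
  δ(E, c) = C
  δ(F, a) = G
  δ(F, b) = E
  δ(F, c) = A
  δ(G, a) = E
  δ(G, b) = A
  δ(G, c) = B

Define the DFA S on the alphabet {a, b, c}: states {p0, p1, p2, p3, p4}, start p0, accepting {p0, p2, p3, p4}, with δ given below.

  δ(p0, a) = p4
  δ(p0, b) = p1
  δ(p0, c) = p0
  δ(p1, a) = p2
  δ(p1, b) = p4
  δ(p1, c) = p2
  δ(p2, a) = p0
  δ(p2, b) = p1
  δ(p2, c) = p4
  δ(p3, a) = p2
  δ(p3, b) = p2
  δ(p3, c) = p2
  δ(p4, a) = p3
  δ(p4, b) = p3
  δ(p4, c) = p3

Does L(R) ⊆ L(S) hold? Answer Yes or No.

The string cb is in L(R) but not in L(S).
So L(R) ⊄ L(S).

No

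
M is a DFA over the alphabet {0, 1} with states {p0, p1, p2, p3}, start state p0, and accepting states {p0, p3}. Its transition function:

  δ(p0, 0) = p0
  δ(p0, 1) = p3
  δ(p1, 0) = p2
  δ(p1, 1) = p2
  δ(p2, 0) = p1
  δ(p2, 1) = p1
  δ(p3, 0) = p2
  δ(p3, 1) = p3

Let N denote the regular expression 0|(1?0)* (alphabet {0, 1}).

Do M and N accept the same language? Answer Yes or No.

The string 1 is accepted by M but rejected by N.
So L(M) ≠ L(N).

No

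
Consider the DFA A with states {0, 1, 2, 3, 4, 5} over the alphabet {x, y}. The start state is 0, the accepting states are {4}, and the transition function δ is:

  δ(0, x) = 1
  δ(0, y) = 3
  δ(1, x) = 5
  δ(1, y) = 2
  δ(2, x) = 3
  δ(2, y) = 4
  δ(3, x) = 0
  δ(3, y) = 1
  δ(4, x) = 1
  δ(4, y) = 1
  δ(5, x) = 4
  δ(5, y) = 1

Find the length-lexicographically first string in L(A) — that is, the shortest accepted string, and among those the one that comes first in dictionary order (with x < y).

A breadth-first search from 0 reaches an accepting state first via the path 0 → 1 → 5 → 4 on input xxx.
No string of length < 3 is accepted (BFS exhausts all shorter strings without reaching an accepting state), and xxx is the lexicographically least accepting string of length 3.

xxx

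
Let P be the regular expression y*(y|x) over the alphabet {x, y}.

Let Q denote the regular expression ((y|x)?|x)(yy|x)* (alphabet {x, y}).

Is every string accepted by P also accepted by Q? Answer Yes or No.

Converting the expression P to a DFA (subset construction, then merging equivalent states) gives the minimal DFA with states {p0, p1, p2, p3}, start state p0, accepting states {p1, p2} and transitions p0: x→p1, y→p2; p1: x→p3, y→p3; p2: x→p1, y→p2; p3: x→p3, y→p3.
Converting the expression Q to a DFA (subset construction, then merging equivalent states) gives the minimal DFA with states {q0, q1, q2, q3}, start state q0, accepting states {q0, q1} and transitions q0: x→q1, y→q0; q1: x→q1, y→q2; q2: x→q3, y→q1; q3: x→q3, y→q3.
Exploring the product automaton P × Q from the start pair (p0, q0), following both machines on each input symbol, reaches 6 state pairs: (p0, q0), (p1, q1), (p2, q0), (p3, q1), (p3, q2), (p3, q3).
P accepts in {p1, p2} and Q accepts in {q0, q1}. The reachable pairs whose P-component is accepting are (p1, q1), (p2, q0); in each of them the Q-component is accepting too, so the product for L(P) \ L(Q) (P-component accepting, Q-component rejecting) has no reachable accepting pair and the difference is empty.
Hence every string in L(P) is also in L(Q).

Yes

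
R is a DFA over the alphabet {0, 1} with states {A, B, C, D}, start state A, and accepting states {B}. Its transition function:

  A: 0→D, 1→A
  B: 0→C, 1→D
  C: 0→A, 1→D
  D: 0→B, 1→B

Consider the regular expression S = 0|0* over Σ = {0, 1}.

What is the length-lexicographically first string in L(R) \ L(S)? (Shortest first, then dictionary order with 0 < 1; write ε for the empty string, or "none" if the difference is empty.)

The string 01 is accepted by R but not by S.
No shorter string lies in the difference, and 01 is the lexicographically first length-2 string in L(R) \ L(S).

01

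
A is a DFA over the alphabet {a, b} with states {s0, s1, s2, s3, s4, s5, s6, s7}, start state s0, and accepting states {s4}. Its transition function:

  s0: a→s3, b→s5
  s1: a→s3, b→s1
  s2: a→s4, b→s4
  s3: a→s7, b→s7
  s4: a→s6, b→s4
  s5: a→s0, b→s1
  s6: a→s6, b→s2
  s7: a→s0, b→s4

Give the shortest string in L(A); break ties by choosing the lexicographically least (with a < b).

aab

A breadth-first search from s0 reaches an accepting state first via the path s0 → s3 → s7 → s4 on input aab.
No string of length < 3 is accepted (BFS exhausts all shorter strings without reaching an accepting state), and aab is the lexicographically least accepting string of length 3.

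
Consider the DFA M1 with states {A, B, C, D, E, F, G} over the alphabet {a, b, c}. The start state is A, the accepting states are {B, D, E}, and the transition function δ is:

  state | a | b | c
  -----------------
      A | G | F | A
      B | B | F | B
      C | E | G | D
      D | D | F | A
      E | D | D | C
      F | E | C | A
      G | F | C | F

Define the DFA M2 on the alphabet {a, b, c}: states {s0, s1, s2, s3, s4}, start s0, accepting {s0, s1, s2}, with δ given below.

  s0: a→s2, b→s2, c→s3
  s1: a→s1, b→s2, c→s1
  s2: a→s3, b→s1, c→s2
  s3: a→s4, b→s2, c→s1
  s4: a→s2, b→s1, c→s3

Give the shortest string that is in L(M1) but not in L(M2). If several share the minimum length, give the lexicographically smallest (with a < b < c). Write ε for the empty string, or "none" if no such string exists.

ba

The string ba is accepted by M1 but not by M2.
No shorter string lies in the difference, and ba is the lexicographically first length-2 string in L(M1) \ L(M2).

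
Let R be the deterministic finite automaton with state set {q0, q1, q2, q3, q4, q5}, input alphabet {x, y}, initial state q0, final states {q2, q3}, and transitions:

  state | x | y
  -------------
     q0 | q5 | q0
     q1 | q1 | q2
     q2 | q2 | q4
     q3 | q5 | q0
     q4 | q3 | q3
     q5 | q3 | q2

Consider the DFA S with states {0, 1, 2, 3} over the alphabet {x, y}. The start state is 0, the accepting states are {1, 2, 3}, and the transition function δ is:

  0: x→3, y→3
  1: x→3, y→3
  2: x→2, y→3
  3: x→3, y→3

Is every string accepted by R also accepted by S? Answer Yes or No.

Yes

Exploring the product automaton R × S from the start pair (q0, 0), following both machines on each input symbol, reaches 6 state pairs: (q0, 0), (q5, 3), (q0, 3), (q3, 3), (q2, 3), (q4, 3).
R accepts in {q2, q3} and S accepts in {1, 2, 3}. The reachable pairs whose R-component is accepting are (q3, 3), (q2, 3); in each of them the S-component is accepting too, so the product for L(R) \ L(S) (R-component accepting, S-component rejecting) has no reachable accepting pair and the difference is empty.
Hence every string in L(R) is also in L(S).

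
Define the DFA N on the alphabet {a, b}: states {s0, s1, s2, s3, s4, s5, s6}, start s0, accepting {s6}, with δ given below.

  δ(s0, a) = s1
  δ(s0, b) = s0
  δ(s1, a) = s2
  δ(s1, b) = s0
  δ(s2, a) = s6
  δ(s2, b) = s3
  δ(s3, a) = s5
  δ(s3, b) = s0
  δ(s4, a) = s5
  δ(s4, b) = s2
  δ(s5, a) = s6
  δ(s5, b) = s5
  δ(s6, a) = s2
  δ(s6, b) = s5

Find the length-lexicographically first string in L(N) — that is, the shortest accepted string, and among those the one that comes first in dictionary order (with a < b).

A breadth-first search from s0 reaches an accepting state first via the path s0 → s1 → s2 → s6 on input aaa.
No string of length < 3 is accepted (BFS exhausts all shorter strings without reaching an accepting state), and aaa is the lexicographically least accepting string of length 3.

aaa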